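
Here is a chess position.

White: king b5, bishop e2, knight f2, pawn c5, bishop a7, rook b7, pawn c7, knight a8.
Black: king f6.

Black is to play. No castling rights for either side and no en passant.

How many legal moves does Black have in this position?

8

Black to move; king on f6.
In check: no.
Legal moves: Kg7, Kf7, Ke7, Kg6, Ke6, Kg5, Kf5, Ke5.
Count: 8.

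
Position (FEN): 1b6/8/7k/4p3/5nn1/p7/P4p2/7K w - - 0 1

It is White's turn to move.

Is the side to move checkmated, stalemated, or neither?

stalemate

White to move; white king on h1.
In check: no.
King squares — g1: attacked by Pf2; g2: attacked by Nf4; h2: attacked by Ng4.
Legal moves for White: none.
Not in check and no legal moves → stalemate.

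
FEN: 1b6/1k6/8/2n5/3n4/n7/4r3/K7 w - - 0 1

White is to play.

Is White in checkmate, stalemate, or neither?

stalemate

White to move; white king on a1.
In check: no.
King squares — b1: attacked by Na3; a2: attacked by Re2; b2: attacked by Re2.
Legal moves for White: none.
Not in check and no legal moves → stalemate.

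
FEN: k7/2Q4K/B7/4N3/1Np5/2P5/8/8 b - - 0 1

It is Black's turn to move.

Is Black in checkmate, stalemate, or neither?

Black to move; black king on a8.
In check: no.
King squares — a7: attacked by Qc7; b7: attacked by Ba6; b8: attacked by Qc7.
Legal moves for Black: none.
Not in check and no legal moves → stalemate.

stalemate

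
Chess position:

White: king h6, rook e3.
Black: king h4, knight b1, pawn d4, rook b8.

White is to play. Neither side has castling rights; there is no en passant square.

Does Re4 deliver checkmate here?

After Re4: black king on h4; in check: yes, from the white rook on e4.
Black has 2 legal replies: Kh3, Kg3.
In check but a legal move exists → not checkmate.

no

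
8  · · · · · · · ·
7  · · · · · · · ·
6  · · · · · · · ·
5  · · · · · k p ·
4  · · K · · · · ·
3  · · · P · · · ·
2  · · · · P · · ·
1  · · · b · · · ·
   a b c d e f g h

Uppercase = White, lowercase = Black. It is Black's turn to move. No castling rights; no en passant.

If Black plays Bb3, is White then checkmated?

After Bb3: white king on c4; in check: yes, from the black bishop on b3.
White has 6 legal replies: Kc5, Kb5, Kd4, Kb4, Kc3, Kxb3.
In check but a legal move exists → not checkmate.

no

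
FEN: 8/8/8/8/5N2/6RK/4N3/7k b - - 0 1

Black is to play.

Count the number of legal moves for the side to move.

0

Black to move; king on h1.
In check: no.
Legal moves: none.
Count: 0.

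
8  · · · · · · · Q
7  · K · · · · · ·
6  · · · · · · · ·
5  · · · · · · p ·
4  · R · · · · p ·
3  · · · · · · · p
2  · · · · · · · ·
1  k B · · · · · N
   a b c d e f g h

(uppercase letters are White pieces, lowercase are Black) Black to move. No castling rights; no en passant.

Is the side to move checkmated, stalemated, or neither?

Black to move; black king on a1.
In check: yes, from the white queen on h8.
King squares — b1: attacked by Rb4; a2: attacked by Bb1; b2: attacked by Rb4.
Legal moves for Black: none.
In check with no legal moves → checkmate.

checkmate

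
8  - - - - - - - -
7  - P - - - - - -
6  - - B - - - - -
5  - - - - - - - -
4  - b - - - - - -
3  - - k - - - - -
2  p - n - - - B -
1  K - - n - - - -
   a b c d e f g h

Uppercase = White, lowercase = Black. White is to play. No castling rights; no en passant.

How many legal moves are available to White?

White to move; king on a1.
In check: yes, from the black knight on c2.
Legal moves: Kxa2.
Count: 1.

1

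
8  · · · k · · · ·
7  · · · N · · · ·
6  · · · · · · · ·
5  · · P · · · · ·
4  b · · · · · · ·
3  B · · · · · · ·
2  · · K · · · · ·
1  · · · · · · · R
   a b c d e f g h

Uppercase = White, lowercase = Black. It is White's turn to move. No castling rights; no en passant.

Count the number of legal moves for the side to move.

6

White to move; king on c2.
In check: yes, from the black bishop on a4.
Legal moves: Kd3, Kc3, Kd2, Kb2, Kc1, Kb1.
Count: 6.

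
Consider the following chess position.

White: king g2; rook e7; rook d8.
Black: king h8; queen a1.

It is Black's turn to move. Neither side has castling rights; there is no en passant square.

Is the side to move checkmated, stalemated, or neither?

Black to move; black king on h8.
In check: yes, from the white rook on d8.
King squares — g7: attacked by Re7; h7: attacked by Re7; g8: attacked by Rd8.
Legal moves for Black: none.
In check with no legal moves → checkmate.

checkmate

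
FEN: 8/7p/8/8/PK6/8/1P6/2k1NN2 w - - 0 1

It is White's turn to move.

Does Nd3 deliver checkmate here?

no

After Nd3: black king on c1; in check: yes, from the white knight on d3.
Black has 3 legal replies: Kc2, Kd1, Kb1.
In check but a legal move exists → not checkmate.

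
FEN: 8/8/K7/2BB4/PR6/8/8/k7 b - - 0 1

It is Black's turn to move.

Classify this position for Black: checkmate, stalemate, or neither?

stalemate

Black to move; black king on a1.
In check: no.
King squares — b1: attacked by Rb4; a2: attacked by Bd5; b2: attacked by Rb4.
Legal moves for Black: none.
Not in check and no legal moves → stalemate.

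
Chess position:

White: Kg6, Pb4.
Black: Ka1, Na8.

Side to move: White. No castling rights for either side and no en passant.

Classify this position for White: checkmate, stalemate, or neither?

White to move; white king on g6.
In check: no.
Legal moves for White: Kh7, Kg7, Kf7, Kh6, Kf6, Kh5, Kg5, Kf5, b5.
White has 9 legal moves and is not in check → neither.

neither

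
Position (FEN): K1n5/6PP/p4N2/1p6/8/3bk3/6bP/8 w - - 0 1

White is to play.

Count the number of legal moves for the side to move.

3

White to move; king on a8.
In check: yes, from the black bishop on g2.
Legal moves: Kb8, Nd5+, Ne4.
Count: 3.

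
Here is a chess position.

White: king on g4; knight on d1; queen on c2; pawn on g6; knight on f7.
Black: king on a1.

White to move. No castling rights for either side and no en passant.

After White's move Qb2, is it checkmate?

yes

After Qb2: black king on a1; in check: yes, from the white queen on b2.
King squares — b1: attacked by Qb2; a2: attacked by Qb2; b2: attacked by Nd1.
Black has no legal moves → checkmate.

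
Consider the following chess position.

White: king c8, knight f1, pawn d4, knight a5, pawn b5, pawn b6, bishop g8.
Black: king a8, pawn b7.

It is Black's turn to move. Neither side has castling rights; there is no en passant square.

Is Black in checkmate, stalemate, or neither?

Black to move; black king on a8.
In check: no.
King squares — a7: attacked by Pb6; b7: own pawn; b8: attacked by Kc8.
Legal moves for Black: none.
Not in check and no legal moves → stalemate.

stalemate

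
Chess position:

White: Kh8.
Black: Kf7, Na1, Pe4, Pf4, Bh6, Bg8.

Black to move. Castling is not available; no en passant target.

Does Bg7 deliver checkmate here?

yes

After Bg7: white king on h8; in check: yes, from the black bishop on g7.
King squares — g7: attacked by Kf7; h7: attacked by Bg8; g8: attacked by Kf7.
White has no legal moves → checkmate.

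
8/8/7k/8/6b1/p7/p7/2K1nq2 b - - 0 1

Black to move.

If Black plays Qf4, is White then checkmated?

yes

After Qf4: white king on c1; in check: yes, from the black queen on f4.
King squares — b1: attacked by Pa2; d1: attacked by Bg4; b2: attacked by Pa3; c2: attacked by Ne1; d2: attacked by Qf4.
White has no legal moves → checkmate.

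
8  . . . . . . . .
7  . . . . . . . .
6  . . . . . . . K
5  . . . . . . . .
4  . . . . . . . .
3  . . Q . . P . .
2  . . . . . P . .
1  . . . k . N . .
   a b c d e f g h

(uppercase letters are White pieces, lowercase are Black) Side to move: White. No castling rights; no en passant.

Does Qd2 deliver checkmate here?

yes

After Qd2: black king on d1; in check: yes, from the white queen on d2.
King squares — c1: attacked by Qd2; e1: attacked by Qd2; c2: attacked by Qd2; d2: attacked by Nf1; e2: attacked by Qd2.
Black has no legal moves → checkmate.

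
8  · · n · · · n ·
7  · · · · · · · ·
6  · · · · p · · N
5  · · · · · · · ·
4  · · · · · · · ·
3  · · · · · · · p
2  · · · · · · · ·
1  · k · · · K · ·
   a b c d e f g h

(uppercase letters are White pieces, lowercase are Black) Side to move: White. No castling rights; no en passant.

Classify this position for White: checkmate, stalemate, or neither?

White to move; white king on f1.
In check: no.
Legal moves for White: Nxg8, Nf7, Nf5, Ng4, Kf2, Ke2, Kg1, Ke1.
White has 8 legal moves and is not in check → neither.

neither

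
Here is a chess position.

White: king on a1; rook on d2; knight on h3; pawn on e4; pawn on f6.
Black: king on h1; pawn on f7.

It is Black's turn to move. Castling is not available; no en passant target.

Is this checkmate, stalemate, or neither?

stalemate

Black to move; black king on h1.
In check: no.
King squares — g1: attacked by Nh3; g2: attacked by Rd2; h2: attacked by Rd2.
Legal moves for Black: none.
Not in check and no legal moves → stalemate.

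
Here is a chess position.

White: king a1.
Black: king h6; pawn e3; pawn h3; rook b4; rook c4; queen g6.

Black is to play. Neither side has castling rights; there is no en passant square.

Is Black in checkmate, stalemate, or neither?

neither

Black to move; black king on h6.
In check: no.
Legal moves for Black include: Kh7, Kg7, Kh5, Kg5, Qg8, Qe8, Qh7, Qg7+, Qf7, Qf6+, Qe6, Qd6, Qc6, Qb6, Qa6#, Qh5, Qg5, Qf5, ... (list truncated; more exist).
Black has legal moves and is not in check → neither.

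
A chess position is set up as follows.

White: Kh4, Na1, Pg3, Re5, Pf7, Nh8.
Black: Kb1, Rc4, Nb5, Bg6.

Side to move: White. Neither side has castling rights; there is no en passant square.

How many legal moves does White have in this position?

4

White to move; king on h4.
In check: yes, from the black rook on c4.
Legal moves: Kg5, Kh3, Re4, g4.
Count: 4.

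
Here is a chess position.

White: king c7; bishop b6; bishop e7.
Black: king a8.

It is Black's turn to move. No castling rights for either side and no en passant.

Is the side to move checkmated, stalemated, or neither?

Black to move; black king on a8.
In check: no.
King squares — a7: attacked by Bb6; b7: attacked by Kc7; b8: attacked by Kc7.
Legal moves for Black: none.
Not in check and no legal moves → stalemate.

stalemate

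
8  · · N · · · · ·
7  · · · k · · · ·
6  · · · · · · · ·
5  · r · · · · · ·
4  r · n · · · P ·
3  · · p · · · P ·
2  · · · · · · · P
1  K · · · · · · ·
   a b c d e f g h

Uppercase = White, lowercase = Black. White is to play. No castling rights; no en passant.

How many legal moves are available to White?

0

White to move; king on a1.
In check: yes, from the black rook on a4.
Legal moves: none.
Count: 0.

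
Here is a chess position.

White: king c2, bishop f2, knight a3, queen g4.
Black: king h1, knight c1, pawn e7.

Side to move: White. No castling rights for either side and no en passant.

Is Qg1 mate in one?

yes

After Qg1: black king on h1; in check: yes, from the white queen on g1.
King squares — g1: attacked by Bf2; g2: attacked by Qg1; h2: attacked by Qg1.
Black has no legal moves → checkmate.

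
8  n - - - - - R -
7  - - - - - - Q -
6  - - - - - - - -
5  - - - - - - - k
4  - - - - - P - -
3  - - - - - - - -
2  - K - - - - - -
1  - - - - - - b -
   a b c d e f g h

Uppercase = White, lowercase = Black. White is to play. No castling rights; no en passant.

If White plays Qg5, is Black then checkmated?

After Qg5: black king on h5; in check: yes, from the white queen on g5.
King squares — g4: attacked by Qg5; h4: attacked by Qg5; g5: attacked by Pf4; g6: attacked by Qg5; h6: attacked by Qg5.
Black has no legal moves → checkmate.

yes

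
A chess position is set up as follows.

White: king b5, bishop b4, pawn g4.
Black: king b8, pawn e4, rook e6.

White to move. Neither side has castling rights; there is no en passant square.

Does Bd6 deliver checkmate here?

no

After Bd6: black king on b8; in check: yes, from the white bishop on d6.
Black has 5 legal replies: Kc8, Ka8, Kb7, Ka7, Rxd6.
In check but a legal move exists → not checkmate.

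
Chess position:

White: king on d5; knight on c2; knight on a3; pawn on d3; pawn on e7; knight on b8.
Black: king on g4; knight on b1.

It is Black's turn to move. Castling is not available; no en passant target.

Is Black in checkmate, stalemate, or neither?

Black to move; black king on g4.
In check: no.
Legal moves for Black: Kh5, Kg5, Kf5, Kh4, Kf4, Kh3, Kg3, Kf3, Nc3+, Nxa3, Nd2.
Black has 11 legal moves and is not in check → neither.

neither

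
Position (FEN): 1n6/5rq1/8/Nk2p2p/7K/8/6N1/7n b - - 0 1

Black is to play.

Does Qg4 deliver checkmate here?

After Qg4: white king on h4; in check: yes, from the black queen on g4.
King squares — g3: attacked by Nh1; h3: attacked by Qg4; g4: attacked by Ph5; g5: attacked by Qg4; h5: attacked by Qg4.
White has no legal moves → checkmate.

yes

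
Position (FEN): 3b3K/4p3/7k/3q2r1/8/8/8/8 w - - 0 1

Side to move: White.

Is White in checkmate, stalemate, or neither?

White to move; white king on h8.
In check: no.
King squares — g7: attacked by Rg5; h7: attacked by Kh6; g8: attacked by Qd5.
Legal moves for White: none.
Not in check and no legal moves → stalemate.

stalemate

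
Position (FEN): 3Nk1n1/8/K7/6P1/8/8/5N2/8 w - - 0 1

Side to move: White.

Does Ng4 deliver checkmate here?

no

After Ng4: black king on e8; in check: no.
Black is not in check, so this cannot be checkmate.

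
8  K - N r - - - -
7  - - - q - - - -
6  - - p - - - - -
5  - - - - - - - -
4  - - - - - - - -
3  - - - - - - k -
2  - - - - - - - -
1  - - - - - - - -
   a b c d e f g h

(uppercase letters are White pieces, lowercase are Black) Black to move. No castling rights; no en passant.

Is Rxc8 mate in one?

After Rxc8: white king on a8; in check: yes, from the black rook on c8.
King squares — a7: attacked by Qd7; b7: attacked by Qd7; b8: attacked by Rc8.
White has no legal moves → checkmate.

yes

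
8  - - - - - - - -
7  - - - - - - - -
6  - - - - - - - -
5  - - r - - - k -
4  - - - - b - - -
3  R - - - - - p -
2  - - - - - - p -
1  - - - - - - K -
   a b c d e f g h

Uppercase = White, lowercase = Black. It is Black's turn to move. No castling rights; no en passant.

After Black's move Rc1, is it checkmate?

After Rc1: white king on g1; in check: yes, from the black rook on c1.
King squares — f1: attacked by Rc1; h1: attacked by Rc1; f2: attacked by Pg3; g2: attacked by Be4; h2: attacked by Pg3.
White has no legal moves → checkmate.

yes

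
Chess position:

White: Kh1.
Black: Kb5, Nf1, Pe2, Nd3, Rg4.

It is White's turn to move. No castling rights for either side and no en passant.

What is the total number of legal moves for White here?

White to move; king on h1.
In check: no.
Legal moves: none.
Count: 0.

0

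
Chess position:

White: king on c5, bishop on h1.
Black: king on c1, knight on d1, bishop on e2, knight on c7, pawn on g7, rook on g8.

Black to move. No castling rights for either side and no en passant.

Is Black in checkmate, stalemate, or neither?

Black to move; black king on c1.
In check: no.
Legal moves for Black include: Rh8, Rf8, Re8, Rd8, Rc8, Rb8, Ra8, Ne8, Na8, Ne6+, Na6+, Nd5, Nb5, Ba6, Bh5, Bb5, Bg4, Bc4, ... (list truncated; more exist).
Black has legal moves and is not in check → neither.

neither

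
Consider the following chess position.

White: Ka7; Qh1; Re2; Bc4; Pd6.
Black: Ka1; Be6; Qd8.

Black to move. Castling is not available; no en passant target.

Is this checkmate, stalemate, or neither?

checkmate

Black to move; black king on a1.
In check: yes, from the white queen on h1.
King squares — b1: attacked by Qh1; a2: attacked by Re2; b2: attacked by Re2.
Legal moves for Black: none.
In check with no legal moves → checkmate.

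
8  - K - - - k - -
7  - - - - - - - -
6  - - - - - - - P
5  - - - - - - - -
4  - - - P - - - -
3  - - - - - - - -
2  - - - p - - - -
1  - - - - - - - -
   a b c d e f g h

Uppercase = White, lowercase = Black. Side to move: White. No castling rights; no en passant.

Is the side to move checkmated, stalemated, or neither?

White to move; white king on b8.
In check: no.
Legal moves for White: Kc8, Ka8, Kc7, Kb7, Ka7, h7, d5.
White has 7 legal moves and is not in check → neither.

neither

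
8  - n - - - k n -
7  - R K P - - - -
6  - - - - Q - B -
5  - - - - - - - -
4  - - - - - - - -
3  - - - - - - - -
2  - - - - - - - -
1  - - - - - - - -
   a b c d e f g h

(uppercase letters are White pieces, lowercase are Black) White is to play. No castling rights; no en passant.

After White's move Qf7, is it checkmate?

yes

After Qf7: black king on f8; in check: yes, from the white queen on f7.
King squares — e7: attacked by Qf7; f7: attacked by Bg6; g7: attacked by Qf7; e8: attacked by Pd7; g8: own knight.
Black has no legal moves → checkmate.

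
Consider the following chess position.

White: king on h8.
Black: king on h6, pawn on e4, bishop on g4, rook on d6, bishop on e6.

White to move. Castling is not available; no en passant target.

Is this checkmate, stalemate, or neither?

White to move; white king on h8.
In check: no.
King squares — g7: attacked by Kh6; h7: attacked by Kh6; g8: attacked by Be6.
Legal moves for White: none.
Not in check and no legal moves → stalemate.

stalemate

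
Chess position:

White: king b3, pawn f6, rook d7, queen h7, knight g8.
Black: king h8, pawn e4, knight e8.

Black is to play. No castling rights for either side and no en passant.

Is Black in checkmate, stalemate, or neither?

Black to move; black king on h8.
In check: yes, from the white queen on h7.
King squares — g7: attacked by Pf6; h7: attacked by Rd7; g8: attacked by Qh7.
Legal moves for Black: none.
In check with no legal moves → checkmate.

checkmate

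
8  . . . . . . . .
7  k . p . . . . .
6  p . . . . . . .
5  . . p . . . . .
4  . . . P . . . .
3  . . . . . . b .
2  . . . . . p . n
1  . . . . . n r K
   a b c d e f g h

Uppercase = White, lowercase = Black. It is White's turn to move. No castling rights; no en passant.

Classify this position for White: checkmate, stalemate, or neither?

checkmate

White to move; white king on h1.
In check: yes, from the black rook on g1.
King squares — g1: attacked by Pf2; g2: attacked by Rg1; h2: attacked by Nf1.
Legal moves for White: none.
In check with no legal moves → checkmate.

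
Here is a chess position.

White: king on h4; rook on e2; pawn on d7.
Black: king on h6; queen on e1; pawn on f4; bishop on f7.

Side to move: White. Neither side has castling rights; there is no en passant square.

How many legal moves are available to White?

4

White to move; king on h4.
In check: yes, from the black queen on e1.
Legal moves: Kg4, Kh3, Rf2, Rxe1.
Count: 4.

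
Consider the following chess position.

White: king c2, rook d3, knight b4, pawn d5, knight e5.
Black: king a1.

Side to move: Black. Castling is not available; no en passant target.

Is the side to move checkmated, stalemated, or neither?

stalemate

Black to move; black king on a1.
In check: no.
King squares — b1: attacked by Kc2; a2: attacked by Nb4; b2: attacked by Kc2.
Legal moves for Black: none.
Not in check and no legal moves → stalemate.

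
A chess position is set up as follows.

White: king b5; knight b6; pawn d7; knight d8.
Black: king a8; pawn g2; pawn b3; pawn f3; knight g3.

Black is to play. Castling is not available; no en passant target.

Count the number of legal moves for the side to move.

2

Black to move; king on a8.
In check: yes, from the white knight on b6.
Legal moves: Kb8, Ka7.
Count: 2.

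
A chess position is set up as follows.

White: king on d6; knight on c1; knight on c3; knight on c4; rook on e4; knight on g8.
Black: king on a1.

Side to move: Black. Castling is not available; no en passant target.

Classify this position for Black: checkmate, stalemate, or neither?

Black to move; black king on a1.
In check: no.
King squares — b1: attacked by Nc3; a2: attacked by Nc1; b2: attacked by Nc4.
Legal moves for Black: none.
Not in check and no legal moves → stalemate.

stalemate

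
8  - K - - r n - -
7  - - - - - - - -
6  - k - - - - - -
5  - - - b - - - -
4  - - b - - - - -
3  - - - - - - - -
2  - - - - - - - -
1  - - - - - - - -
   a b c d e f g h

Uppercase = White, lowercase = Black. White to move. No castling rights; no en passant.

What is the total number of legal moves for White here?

White to move; king on b8.
In check: yes, from the black rook on e8.
Legal moves: none.
Count: 0.

0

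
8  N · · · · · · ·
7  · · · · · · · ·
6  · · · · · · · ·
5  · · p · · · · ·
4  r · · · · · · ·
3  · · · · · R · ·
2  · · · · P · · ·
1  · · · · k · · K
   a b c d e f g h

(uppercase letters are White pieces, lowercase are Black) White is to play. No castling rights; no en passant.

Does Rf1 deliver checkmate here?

no

After Rf1: black king on e1; in check: yes, from the white rook on f1.
Black has 3 legal replies: Kxe2, Kd2, Kxf1.
In check but a legal move exists → not checkmate.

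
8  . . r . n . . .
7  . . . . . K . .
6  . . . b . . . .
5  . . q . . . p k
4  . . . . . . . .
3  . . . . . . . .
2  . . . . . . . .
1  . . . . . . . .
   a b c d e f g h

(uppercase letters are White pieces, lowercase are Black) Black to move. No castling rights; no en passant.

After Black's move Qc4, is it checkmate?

After Qc4: white king on f7; in check: yes, from the black queen on c4.
King squares — e6: attacked by Qc4; f6: attacked by Ne8; g6: attacked by Kh5; e7: attacked by Bd6; g7: attacked by Ne8; e8: attacked by Rc8; f8: attacked by Bd6; g8: attacked by Qc4.
White has no legal moves → checkmate.

yes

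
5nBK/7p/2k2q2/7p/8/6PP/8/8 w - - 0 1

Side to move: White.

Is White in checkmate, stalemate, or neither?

checkmate

White to move; white king on h8.
In check: yes, from the black queen on f6.
King squares — g7: attacked by Qf6; h7: attacked by Nf8; g8: own bishop.
Legal moves for White: none.
In check with no legal moves → checkmate.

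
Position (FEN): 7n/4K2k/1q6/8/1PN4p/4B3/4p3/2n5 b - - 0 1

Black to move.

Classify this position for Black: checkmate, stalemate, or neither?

neither

Black to move; black king on h7.
In check: no.
Legal moves for Black include: Nf7, Ng6+, Kg8, Kg7, Kg6, Qd8+, Qb8, Qc7+, Qb7+, Qa7+, Qh6, Qg6, Qf6+, Qe6+, Qd6+, Qc6, Qa6, Qc5+, ... (list truncated; more exist).
Black has legal moves and is not in check → neither.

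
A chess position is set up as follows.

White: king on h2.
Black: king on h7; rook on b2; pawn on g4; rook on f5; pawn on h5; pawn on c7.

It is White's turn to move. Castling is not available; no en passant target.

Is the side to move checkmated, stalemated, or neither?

neither

White to move; white king on h2.
In check: yes, from the black rook on b2.
Legal moves for White: Kg3, Kh1, Kg1.
White is in check but has 3 legal moves → neither.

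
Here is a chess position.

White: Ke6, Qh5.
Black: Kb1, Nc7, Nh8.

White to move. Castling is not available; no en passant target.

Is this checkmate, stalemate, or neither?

White to move; white king on e6.
In check: yes, from the black knight on c7.
King squares — d5: attacked by Nc7; e5: available; f5: available; d6: available; f6: available; d7: available; e7: available; f7: attacked by Nh8.
Legal moves for White: Ke7, Kd7, Kf6, Kd6, Kf5, Ke5.
White is in check but has 6 legal moves → neither.

neither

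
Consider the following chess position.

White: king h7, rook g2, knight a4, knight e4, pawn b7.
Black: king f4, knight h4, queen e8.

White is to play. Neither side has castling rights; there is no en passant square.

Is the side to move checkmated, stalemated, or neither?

neither

White to move; white king on h7.
In check: no.
Legal moves for White include: Kg7, Kh6, Nf6, Nd6, Ng5, Nec5, Ng3, Nec3, Nf2, Nd2, Nb6, Nac5, Nac3, Nb2, Rg8, Rg7, Rg6, Rg5, ... (list truncated; more exist).
White has legal moves and is not in check → neither.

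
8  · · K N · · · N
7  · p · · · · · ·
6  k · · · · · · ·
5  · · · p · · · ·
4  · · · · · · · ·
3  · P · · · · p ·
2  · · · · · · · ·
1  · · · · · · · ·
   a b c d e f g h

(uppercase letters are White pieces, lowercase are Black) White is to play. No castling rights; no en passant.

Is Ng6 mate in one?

no

After Ng6: black king on a6; in check: no.
Black is not in check, so this cannot be checkmate.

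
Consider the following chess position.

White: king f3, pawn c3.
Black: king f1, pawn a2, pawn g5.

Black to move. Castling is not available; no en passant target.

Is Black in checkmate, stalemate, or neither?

neither

Black to move; black king on f1.
In check: no.
Legal moves for Black: Kg1, Ke1, g4+, a1=Q, a1=R, a1=B, a1=N.
Black has 7 legal moves and is not in check → neither.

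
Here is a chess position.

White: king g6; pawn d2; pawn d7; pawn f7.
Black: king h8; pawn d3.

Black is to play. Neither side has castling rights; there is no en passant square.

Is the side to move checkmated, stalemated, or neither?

Black to move; black king on h8.
In check: no.
King squares — g7: attacked by Kg6; h7: attacked by Kg6; g8: attacked by Pf7.
Legal moves for Black: none.
Not in check and no legal moves → stalemate.

stalemate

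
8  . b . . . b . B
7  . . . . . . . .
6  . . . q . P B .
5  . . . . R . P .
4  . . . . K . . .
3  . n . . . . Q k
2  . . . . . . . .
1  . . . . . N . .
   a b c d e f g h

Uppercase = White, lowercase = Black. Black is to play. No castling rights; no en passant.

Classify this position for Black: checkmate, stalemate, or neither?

checkmate

Black to move; black king on h3.
In check: yes, from the white queen on g3.
King squares — g2: attacked by Qg3; h2: attacked by Nf1; g3: attacked by Nf1; g4: attacked by Qg3; h4: attacked by Qg3.
Legal moves for Black: none.
In check with no legal moves → checkmate.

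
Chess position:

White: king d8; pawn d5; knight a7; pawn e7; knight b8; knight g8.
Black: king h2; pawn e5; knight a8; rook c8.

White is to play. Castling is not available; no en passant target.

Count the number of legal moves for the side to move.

White to move; king on d8.
In check: yes, from the black rook on c8.
Legal moves: Kxc8, Kd7, Nxc8.
Count: 3.

3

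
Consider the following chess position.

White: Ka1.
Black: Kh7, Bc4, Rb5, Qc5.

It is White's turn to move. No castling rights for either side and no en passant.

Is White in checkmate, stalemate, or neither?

White to move; white king on a1.
In check: no.
King squares — b1: attacked by Rb5; a2: attacked by Bc4; b2: attacked by Rb5.
Legal moves for White: none.
Not in check and no legal moves → stalemate.

stalemate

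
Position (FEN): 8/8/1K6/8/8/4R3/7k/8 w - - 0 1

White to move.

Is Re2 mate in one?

After Re2: black king on h2; in check: yes, from the white rook on e2.
Black has 4 legal replies: Kh3, Kg3, Kh1, Kg1.
In check but a legal move exists → not checkmate.

no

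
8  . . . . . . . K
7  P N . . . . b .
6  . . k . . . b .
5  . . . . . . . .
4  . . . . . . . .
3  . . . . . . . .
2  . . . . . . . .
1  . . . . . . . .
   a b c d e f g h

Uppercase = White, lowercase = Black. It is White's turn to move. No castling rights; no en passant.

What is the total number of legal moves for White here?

2

White to move; king on h8.
In check: yes, from the black bishop on g7.
Legal moves: Kg8, Kxg7.
Count: 2.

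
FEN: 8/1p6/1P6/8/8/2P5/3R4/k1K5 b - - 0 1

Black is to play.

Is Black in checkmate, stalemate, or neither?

Black to move; black king on a1.
In check: no.
King squares — b1: attacked by Kc1; a2: attacked by Rd2; b2: attacked by Kc1.
Legal moves for Black: none.
Not in check and no legal moves → stalemate.

stalemate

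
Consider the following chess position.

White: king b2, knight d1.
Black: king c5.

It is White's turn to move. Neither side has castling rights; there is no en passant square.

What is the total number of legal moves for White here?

White to move; king on b2.
In check: no.
Legal moves: Kc3, Kb3, Ka3, Kc2, Ka2, Kc1, Kb1, Ka1, Ne3, Nc3, Nf2.
Count: 11.

11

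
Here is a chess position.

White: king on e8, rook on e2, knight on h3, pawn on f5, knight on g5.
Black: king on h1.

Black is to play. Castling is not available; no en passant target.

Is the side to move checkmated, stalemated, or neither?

stalemate

Black to move; black king on h1.
In check: no.
King squares — g1: attacked by Nh3; g2: attacked by Re2; h2: attacked by Re2.
Legal moves for Black: none.
Not in check and no legal moves → stalemate.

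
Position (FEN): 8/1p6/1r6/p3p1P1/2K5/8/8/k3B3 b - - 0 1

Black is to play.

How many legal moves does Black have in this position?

17

Black to move; king on a1.
In check: no.
Legal moves: Rh6, Rg6, Rf6, Re6, Rd6, Rc6+, Ra6, Rb5, Rb4+, Rb3, Rb2, Rb1, Kb2, Ka2, Kb1, e4, a4.
Count: 17.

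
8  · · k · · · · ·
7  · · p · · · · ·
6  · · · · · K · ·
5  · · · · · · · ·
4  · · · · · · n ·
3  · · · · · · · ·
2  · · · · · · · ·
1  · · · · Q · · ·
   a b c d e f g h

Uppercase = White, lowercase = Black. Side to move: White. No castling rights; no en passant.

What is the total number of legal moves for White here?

White to move; king on f6.
In check: yes, from the black knight on g4.
Legal moves: Kg7, Kf7, Ke7, Kg6, Ke6, Kg5, Kf5.
Count: 7.

7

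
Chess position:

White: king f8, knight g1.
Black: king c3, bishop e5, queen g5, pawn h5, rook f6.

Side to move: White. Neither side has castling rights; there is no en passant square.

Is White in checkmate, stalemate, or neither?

neither

White to move; white king on f8.
In check: yes, from the black rook on f6.
Legal moves for White: Ke8, Ke7.
White is in check but has 2 legal moves → neither.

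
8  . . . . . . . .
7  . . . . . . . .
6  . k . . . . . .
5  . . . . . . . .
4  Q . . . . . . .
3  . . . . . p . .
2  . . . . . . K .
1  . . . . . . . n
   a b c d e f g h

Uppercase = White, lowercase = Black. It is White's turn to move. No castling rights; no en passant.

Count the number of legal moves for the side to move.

White to move; king on g2.
In check: yes, from the black pawn on f3.
Legal moves: Kh3, Kxf3, Kh2, Kxh1, Kg1, Kf1.
Count: 6.

6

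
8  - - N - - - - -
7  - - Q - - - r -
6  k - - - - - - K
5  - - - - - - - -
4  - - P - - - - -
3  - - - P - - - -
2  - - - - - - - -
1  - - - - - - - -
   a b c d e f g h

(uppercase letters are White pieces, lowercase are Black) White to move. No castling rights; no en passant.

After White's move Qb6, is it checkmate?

After Qb6: black king on a6; in check: yes, from the white queen on b6.
King squares — a5: attacked by Qb6; b5: attacked by Pc4; b6: attacked by Nc8; a7: attacked by Qb6; b7: attacked by Qb6.
Black has no legal moves → checkmate.

yes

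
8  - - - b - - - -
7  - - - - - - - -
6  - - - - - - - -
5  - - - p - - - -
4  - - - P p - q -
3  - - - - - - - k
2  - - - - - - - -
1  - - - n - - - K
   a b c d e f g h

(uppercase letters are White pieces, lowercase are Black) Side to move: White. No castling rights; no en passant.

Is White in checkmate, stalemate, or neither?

stalemate

White to move; white king on h1.
In check: no.
King squares — g1: attacked by Qg4; g2: attacked by Kh3; h2: attacked by Kh3.
Legal moves for White: none.
Not in check and no legal moves → stalemate.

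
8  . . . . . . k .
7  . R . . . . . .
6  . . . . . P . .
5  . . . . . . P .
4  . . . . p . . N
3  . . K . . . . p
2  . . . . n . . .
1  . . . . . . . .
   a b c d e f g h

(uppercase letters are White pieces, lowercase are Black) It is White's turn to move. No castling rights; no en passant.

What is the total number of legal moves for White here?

6

White to move; king on c3.
In check: yes, from the black knight on e2.
Legal moves: Kc4, Kb4, Kb3, Kd2, Kc2, Kb2.
Count: 6.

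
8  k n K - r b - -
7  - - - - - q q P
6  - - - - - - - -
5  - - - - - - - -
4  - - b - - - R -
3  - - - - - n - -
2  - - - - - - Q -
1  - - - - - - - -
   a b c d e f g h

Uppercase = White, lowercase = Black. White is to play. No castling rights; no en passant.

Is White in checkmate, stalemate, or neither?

checkmate

White to move; white king on c8.
In check: yes, from the black rook on e8.
King squares — b7: attacked by Qf7; c7: attacked by Qf7; d7: attacked by Qf7; b8: attacked by Ka8; d8: attacked by Re8.
Legal moves for White: none.
In check with no legal moves → checkmate.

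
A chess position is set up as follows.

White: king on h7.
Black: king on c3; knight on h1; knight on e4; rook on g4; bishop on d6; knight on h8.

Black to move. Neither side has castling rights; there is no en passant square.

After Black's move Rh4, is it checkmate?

no

After Rh4: white king on h7; in check: yes, from the black rook on h4.
White has 2 legal replies: Kg8, Kg7.
In check but a legal move exists → not checkmate.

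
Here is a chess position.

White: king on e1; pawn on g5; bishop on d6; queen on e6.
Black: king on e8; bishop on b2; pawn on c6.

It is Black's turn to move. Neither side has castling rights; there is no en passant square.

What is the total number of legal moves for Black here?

1

Black to move; king on e8.
In check: yes, from the white queen on e6.
Legal moves: Kd8.
Count: 1.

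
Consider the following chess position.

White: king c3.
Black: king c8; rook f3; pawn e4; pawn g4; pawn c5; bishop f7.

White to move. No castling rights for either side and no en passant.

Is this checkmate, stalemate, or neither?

White to move; white king on c3.
In check: yes, from the black rook on f3.
Legal moves for White: Kd2, Kc2, Kb2.
White is in check but has 3 legal moves → neither.

neither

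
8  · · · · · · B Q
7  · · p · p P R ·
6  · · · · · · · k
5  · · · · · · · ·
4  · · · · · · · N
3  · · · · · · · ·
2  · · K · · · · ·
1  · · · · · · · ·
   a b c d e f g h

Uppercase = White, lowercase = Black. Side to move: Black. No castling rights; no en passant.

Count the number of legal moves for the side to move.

0

Black to move; king on h6.
In check: yes, from the white queen on h8.
Legal moves: none.
Count: 0.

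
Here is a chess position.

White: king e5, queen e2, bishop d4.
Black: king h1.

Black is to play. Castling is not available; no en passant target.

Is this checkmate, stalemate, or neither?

stalemate

Black to move; black king on h1.
In check: no.
King squares — g1: attacked by Bd4; g2: attacked by Qe2; h2: attacked by Qe2.
Legal moves for Black: none.
Not in check and no legal moves → stalemate.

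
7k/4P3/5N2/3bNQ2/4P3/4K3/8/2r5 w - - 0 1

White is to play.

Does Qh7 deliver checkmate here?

After Qh7: black king on h8; in check: yes, from the white queen on h7.
King squares — g7: attacked by Qh7; h7: attacked by Nf6; g8: attacked by Nf6.
Black has no legal moves → checkmate.

yes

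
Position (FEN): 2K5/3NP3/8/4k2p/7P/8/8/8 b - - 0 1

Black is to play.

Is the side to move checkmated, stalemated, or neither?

Black to move; black king on e5.
In check: yes, from the white knight on d7.
Legal moves for Black: Ke6, Kd6, Kf5, Kd5, Kf4, Ke4, Kd4.
Black is in check but has 7 legal moves → neither.

neither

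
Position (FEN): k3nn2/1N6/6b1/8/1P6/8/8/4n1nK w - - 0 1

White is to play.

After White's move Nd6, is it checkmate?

After Nd6: black king on a8; in check: no.
Black is not in check, so this cannot be checkmate.

no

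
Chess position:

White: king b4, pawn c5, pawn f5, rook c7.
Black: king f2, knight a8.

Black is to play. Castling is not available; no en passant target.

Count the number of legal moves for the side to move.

10

Black to move; king on f2.
In check: no.
Legal moves: Nxc7, Nb6, Kg3, Kf3, Ke3, Kg2, Ke2, Kg1, Kf1, Ke1.
Count: 10.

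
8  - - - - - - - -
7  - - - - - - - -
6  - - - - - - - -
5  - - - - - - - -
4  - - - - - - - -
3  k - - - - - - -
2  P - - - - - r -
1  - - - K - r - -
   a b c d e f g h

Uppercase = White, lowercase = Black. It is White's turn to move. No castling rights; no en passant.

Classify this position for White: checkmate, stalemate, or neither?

White to move; white king on d1.
In check: yes, from the black rook on f1.
King squares — c1: attacked by Rf1; e1: attacked by Rf1; c2: attacked by Rg2; d2: attacked by Rg2; e2: attacked by Rg2.
Legal moves for White: none.
In check with no legal moves → checkmate.

checkmate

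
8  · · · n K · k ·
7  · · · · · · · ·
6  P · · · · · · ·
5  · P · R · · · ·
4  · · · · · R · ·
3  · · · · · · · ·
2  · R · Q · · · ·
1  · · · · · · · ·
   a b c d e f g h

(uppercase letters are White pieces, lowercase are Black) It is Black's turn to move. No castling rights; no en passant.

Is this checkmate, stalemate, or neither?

Black to move; black king on g8.
In check: no.
Legal moves for Black: Kh8, Kh7, Kg7, Nf7, Nb7, Ne6, Nc6.
Black has 7 legal moves and is not in check → neither.

neither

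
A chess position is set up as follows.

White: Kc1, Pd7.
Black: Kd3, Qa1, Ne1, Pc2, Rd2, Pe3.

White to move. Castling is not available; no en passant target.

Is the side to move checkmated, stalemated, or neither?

checkmate

White to move; white king on c1.
In check: yes, from the black queen on a1.
King squares — b1: attacked by Qa1; d1: attacked by Qa1; b2: attacked by Qa1; c2: attacked by Ne1; d2: attacked by Kd3.
Legal moves for White: none.
In check with no legal moves → checkmate.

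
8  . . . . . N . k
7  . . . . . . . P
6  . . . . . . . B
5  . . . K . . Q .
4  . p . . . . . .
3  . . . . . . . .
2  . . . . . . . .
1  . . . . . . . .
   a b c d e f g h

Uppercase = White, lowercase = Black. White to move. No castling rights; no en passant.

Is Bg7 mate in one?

After Bg7: black king on h8; in check: yes, from the white bishop on g7.
King squares — g7: attacked by Qg5; h7: attacked by Nf8; g8: attacked by Ph7.
Black has no legal moves → checkmate.

yes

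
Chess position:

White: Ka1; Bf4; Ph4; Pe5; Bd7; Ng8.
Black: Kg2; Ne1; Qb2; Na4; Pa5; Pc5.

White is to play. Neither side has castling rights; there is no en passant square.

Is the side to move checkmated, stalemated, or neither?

checkmate

White to move; white king on a1.
In check: yes, from the black queen on b2.
King squares — b1: attacked by Qb2; a2: attacked by Qb2; b2: attacked by Na4.
Legal moves for White: none.
In check with no legal moves → checkmate.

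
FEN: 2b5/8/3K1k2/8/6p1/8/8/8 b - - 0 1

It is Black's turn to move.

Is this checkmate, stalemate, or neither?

neither

Black to move; black king on f6.
In check: no.
Legal moves for Black: Bd7, Bb7, Be6, Ba6, Bf5, Kg7, Kf7, Kg6, Kg5, Kf5, g3.
Black has 11 legal moves and is not in check → neither.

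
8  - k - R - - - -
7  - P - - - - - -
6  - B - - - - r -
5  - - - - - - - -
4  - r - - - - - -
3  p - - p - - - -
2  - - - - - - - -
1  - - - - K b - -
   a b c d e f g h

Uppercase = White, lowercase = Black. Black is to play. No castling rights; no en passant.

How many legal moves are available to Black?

1

Black to move; king on b8.
In check: yes, from the white rook on d8.
Legal moves: Kxb7.
Count: 1.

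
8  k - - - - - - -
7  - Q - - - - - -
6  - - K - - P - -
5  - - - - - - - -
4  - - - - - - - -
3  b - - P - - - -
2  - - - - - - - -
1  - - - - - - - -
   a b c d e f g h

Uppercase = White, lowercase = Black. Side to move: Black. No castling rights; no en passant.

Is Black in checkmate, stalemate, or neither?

checkmate

Black to move; black king on a8.
In check: yes, from the white queen on b7.
King squares — a7: attacked by Qb7; b7: attacked by Kc6; b8: attacked by Qb7.
Legal moves for Black: none.
In check with no legal moves → checkmate.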